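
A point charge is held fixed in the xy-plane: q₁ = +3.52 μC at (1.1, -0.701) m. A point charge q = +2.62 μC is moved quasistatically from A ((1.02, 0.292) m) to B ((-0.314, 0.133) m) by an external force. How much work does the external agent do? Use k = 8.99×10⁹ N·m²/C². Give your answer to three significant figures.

-0.0327 J

For quasistatic motion the external work equals the change in potential energy: W_ext = qΔV = q(V_B − V_A).
At A: distance to the source charge is 0.996 m; V_A = kq₁/r = 3.18×10⁴ V.
At B: distance to the source charge is 1.64 m; V_B = kq₁/r = 1.93×10⁴ V.
ΔV = V_B − V_A = -1.25×10⁴ V.
W_ext = qΔV = (2.62×10⁻⁶ C)(-1.25×10⁴ V) = -0.0327 J.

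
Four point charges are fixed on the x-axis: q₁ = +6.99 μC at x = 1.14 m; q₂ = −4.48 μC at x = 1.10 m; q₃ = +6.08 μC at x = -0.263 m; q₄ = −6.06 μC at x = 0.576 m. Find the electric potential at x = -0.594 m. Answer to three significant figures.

1.31×10⁵ V

The total potential is the scalar sum of each charge's contribution, V = Σ kqᵢ/rᵢ.
Distances from the field point to each charge: r₁ = 1.73 m, r₂ = 1.69 m, r₃ = 0.331 m, r₄ = 1.17 m.
V = k[(6.99×10⁻⁶)/(1.73) + (-4.48×10⁻⁶)/(1.69) + (6.08×10⁻⁶)/(0.331) + (-6.06×10⁻⁶)/(1.17)] = 1.31×10⁵ V.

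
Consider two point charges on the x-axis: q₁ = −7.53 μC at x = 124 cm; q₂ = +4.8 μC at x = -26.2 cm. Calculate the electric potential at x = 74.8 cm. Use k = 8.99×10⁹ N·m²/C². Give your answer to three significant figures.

The total potential is the scalar sum of each charge's contribution, V = Σ kqᵢ/rᵢ.
Distances from the field point to each charge: r₁ = 0.492 m, r₂ = 1.01 m.
V = k[(-7.53×10⁻⁶)/(0.492) + (4.80×10⁻⁶)/(1.01)] = -9.49×10⁴ V.

-9.49×10⁴ V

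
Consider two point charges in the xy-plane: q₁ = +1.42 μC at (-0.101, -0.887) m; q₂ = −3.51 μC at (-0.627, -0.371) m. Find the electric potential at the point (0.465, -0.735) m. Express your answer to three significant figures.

-5630 V

The total potential is the scalar sum of each charge's contribution, V = Σ kqᵢ/rᵢ.
Distances from the field point to each charge: r₁ = 0.586 m, r₂ = 1.15 m.
V = k[(1.42×10⁻⁶)/(0.586) + (-3.51×10⁻⁶)/(1.15)] = -5630 V.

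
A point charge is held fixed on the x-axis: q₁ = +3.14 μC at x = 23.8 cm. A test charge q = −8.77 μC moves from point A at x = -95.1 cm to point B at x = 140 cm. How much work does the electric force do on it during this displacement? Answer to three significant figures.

The work done by the electric force is W_field = −ΔU = −q(V_B − V_A) = q(V_A − V_B).
At A: distance to the source charge is 1.19 m; V_A = kq₁/r = 2.37×10⁴ V.
At B: distance to the source charge is 1.16 m; V_B = kq₁/r = 2.43×10⁴ V.
ΔV = V_B − V_A = 552 V.
W_field = −qΔV = −(-8.77×10⁻⁶ C)(552 V) = 4.84×10⁻³ J.

4.84×10⁻³ J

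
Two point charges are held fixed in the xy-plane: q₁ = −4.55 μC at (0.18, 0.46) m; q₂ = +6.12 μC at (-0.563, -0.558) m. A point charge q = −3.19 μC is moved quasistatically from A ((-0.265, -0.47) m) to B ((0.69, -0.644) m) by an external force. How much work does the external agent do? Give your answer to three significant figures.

For quasistatic motion the external work equals the change in potential energy: W_ext = qΔV = q(V_B − V_A).
At A: distances to the source charges are 1.03 m, 0.311 m; V_A = Σ kqᵢ/rᵢ = 1.37×10⁵ V.
At B: distances to the source charges are 1.22 m, 1.26 m; V_B = Σ kqᵢ/rᵢ = 1.02×10⁴ V.
ΔV = V_B − V_A = -1.27×10⁵ V.
W_ext = qΔV = (-3.19×10⁻⁶ C)(-1.27×10⁵ V) = 0.406 J.

0.406 J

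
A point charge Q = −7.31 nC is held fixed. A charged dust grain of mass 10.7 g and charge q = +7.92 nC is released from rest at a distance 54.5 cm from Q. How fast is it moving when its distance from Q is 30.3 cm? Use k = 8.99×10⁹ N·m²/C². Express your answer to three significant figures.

Only the electrostatic force acts, so mechanical energy is conserved: ½mv² = U₁ − U₂ = kQq(1/r₁ − 1/r₂).
U₁ − U₂ = (8.99×10⁹ N·m²/C²)(-7.31×10⁻⁹ C)(7.92×10⁻⁹ C)(1/0.545 − 1/0.303) = 7.63×10⁻⁷ J.
v = √(2·7.63×10⁻⁷/0.0107) = 0.0119 m/s.

0.0119 m/s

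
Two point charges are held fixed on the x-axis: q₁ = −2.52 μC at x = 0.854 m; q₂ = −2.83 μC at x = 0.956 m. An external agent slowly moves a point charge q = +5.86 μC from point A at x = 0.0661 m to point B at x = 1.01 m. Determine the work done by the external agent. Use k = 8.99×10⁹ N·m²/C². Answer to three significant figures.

For quasistatic motion the external work equals the change in potential energy: W_ext = qΔV = q(V_B − V_A).
At A: distances to the source charges are 0.788 m, 0.890 m; V_A = Σ kqᵢ/rᵢ = -5.73×10⁴ V.
At B: distances to the source charges are 0.156 m, 0.0540 m; V_B = Σ kqᵢ/rᵢ = -6.16×10⁵ V.
ΔV = V_B − V_A = -5.59×10⁵ V.
W_ext = qΔV = (5.86×10⁻⁶ C)(-5.59×10⁵ V) = -3.28 J.

-3.28 J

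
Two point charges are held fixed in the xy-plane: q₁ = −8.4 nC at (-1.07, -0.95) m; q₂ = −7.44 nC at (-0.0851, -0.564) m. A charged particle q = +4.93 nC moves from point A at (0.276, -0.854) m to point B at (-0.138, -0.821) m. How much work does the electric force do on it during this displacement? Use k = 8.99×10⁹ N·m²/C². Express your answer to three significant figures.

6.65×10⁻⁷ J

The work done by the electric force is W_field = −ΔU = −q(V_B − V_A) = q(V_A − V_B).
At A: distances to the source charges are 1.35 m, 0.463 m; V_A = Σ kqᵢ/rᵢ = -200 V.
At B: distances to the source charges are 0.941 m, 0.262 m; V_B = Σ kqᵢ/rᵢ = -335 V.
ΔV = V_B − V_A = -135 V.
W_field = −qΔV = −(4.93×10⁻⁹ C)(-135 V) = 6.65×10⁻⁷ J.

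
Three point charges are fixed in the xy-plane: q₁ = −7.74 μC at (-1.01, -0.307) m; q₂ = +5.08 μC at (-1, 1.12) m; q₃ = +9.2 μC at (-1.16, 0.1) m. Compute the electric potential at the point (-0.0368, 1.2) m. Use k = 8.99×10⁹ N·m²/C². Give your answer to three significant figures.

Electric potential is a scalar, so the contributions from each charge add algebraically: V = Σ kqᵢ/rᵢ.
Distances from the field point to each charge: r₁ = 1.79 m, r₂ = 0.967 m, r₃ = 1.57 m.
V = k[(-7.74×10⁻⁶)/(1.79) + (5.08×10⁻⁶)/(0.967) + (9.20×10⁻⁶)/(1.57)] = 6.11×10⁴ V.

6.11×10⁴ V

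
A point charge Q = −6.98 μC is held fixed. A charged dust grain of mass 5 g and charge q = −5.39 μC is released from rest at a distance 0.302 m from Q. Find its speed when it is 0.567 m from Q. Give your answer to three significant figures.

14.5 m/s

Only the electrostatic force acts, so mechanical energy is conserved: ½mv² = U₁ − U₂ = kQq(1/r₁ − 1/r₂).
U₁ − U₂ = (8.99×10⁹ N·m²/C²)(-6.98×10⁻⁶ C)(-5.39×10⁻⁶ C)(1/0.302 − 1/0.567) = 0.523 J.
v = √(2·0.523/5.00×10⁻³) = 14.5 m/s.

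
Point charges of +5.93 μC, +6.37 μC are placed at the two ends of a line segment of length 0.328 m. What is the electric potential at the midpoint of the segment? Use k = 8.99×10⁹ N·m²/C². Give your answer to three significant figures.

6.74×10⁵ V

The total potential is the scalar sum of each charge's contribution, V = Σ kqᵢ/rᵢ.
Each charge is 0.164 m from the midpoint.
V = k[(5.93×10⁻⁶)/(0.164) + (6.37×10⁻⁶)/(0.164)] = 6.74×10⁵ V.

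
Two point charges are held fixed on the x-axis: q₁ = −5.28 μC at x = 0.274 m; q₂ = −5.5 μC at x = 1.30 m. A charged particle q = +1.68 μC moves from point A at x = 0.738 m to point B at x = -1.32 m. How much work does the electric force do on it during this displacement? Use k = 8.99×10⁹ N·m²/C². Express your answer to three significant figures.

-0.238 J

The work done by the electric force is W_field = −ΔU = −q(V_B − V_A) = q(V_A − V_B).
At A: distances to the source charges are 0.464 m, 0.562 m; V_A = Σ kqᵢ/rᵢ = -1.90×10⁵ V.
At B: distances to the source charges are 1.59 m, 2.62 m; V_B = Σ kqᵢ/rᵢ = -4.87×10⁴ V.
ΔV = V_B − V_A = 1.42×10⁵ V.
W_field = −qΔV = −(1.68×10⁻⁶ C)(1.42×10⁵ V) = -0.238 J.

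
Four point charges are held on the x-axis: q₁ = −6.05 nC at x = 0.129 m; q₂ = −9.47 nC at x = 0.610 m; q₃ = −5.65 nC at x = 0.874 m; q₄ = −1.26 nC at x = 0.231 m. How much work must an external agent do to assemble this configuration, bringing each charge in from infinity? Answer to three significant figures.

The work to assemble the configuration equals its total potential energy, U = Σ kqᵢqⱼ/rᵢⱼ over all pairs.
Pair separations: r₁₂ = 0.481 m, r₁₃ = 0.745 m, r₁₄ = 0.102 m, r₂₃ = 0.264 m, r₂₄ = 0.379 m, r₃₄ = 0.643 m.
Summing all 6 pair terms gives U = 4.36×10⁻⁶ J.

4.36×10⁻⁶ J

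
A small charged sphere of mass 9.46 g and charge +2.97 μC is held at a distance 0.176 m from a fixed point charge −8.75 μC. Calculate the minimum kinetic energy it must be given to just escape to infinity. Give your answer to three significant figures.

1.33 J

To just escape, total mechanical energy must reach zero at infinity: ½mv²_min + U = 0, so ½mv²_min = −U = |kQq|/r.
|U| = |kQq|/r = (8.99×10⁹ N·m²/C²)(8.75×10⁻⁶)(2.97×10⁻⁶)/(0.176) = 1.33 J.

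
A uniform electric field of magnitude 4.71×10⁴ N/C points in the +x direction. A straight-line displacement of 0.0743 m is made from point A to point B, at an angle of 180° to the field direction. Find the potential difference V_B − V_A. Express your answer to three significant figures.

3500 V

Only the component of displacement along E changes the potential: ΔV = −E·d·cosθ.
ΔV = −(4.71×10⁴ V/m)(0.0743 m)cos180° = 3500 V.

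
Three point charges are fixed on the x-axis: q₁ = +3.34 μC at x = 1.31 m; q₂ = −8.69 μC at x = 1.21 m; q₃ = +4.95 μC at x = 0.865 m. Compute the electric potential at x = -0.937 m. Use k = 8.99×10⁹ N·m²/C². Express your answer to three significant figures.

Electric potential is a scalar, so the contributions from each charge add algebraically: V = Σ kqᵢ/rᵢ.
Distances from the field point to each charge: r₁ = 2.25 m, r₂ = 2.15 m, r₃ = 1.80 m.
V = k[(3.34×10⁻⁶)/(2.25) + (-8.69×10⁻⁶)/(2.15) + (4.95×10⁻⁶)/(1.80)] = 1670 V.

1670 V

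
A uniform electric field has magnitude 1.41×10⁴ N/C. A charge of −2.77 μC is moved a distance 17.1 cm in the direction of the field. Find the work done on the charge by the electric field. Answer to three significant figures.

The potential change for a displacement 17.1 cm in the direction of the field is ΔV = −Ed = -2410 V.
W_field = −qΔV = -6.68×10⁻³ J.

-6.68×10⁻³ J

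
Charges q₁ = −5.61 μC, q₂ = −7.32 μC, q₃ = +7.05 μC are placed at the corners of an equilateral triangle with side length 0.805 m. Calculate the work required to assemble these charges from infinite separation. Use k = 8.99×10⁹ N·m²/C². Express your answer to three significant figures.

The assembly work is the sum of pairwise potential energies, U = Σ_{i<j} kqᵢqⱼ/rᵢⱼ.
All three pair separations equal the side length, 0.805 m.
U = (0.459) + (-0.442) + (-0.576) = -0.559 J.

-0.559 J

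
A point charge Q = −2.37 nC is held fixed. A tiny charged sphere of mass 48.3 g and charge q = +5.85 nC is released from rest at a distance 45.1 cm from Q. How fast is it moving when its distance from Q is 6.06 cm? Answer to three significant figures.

Only the electrostatic force acts, so mechanical energy is conserved: ½mv² = U₁ − U₂ = kQq(1/r₁ − 1/r₂).
U₁ − U₂ = (8.99×10⁹ N·m²/C²)(-2.37×10⁻⁹ C)(5.85×10⁻⁹ C)(1/0.451 − 1/0.0606) = 1.78×10⁻⁶ J.
v = √(2·1.78×10⁻⁶/0.0483) = 8.59×10⁻³ m/s.

8.59×10⁻³ m/s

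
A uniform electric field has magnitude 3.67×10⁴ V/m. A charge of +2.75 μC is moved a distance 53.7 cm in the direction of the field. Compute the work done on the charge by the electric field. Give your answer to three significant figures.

The potential change for a displacement 53.7 cm in the direction of the field is ΔV = −Ed = -1.97×10⁴ V.
W_field = −qΔV = 0.0542 J.

0.0542 J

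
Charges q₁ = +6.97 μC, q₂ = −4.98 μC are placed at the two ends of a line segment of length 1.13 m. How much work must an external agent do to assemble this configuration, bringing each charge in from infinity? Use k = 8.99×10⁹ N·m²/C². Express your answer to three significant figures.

The work to assemble the configuration equals its total potential energy, U = Σ kqᵢqⱼ/rᵢⱼ over all pairs.
The separation is r = 1.13 m.
U = (-0.276) = -0.276 J.

-0.276 J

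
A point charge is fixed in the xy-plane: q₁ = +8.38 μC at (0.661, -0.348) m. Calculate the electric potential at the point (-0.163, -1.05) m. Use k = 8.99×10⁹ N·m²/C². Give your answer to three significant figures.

Electric potential is a scalar, so the contributions from each charge add algebraically: V = Σ kqᵢ/rᵢ.
Distances from the field point to each charge: r₁ = 1.08 m.
V = k[(8.38×10⁻⁶)/(1.08)] = 6.96×10⁴ V.

6.96×10⁴ V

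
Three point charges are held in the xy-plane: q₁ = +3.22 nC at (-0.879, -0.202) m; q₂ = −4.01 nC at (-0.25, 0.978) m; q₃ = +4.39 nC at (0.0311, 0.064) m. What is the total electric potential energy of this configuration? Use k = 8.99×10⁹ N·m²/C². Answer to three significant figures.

-1.18×10⁻⁷ J

The work to assemble the configuration equals its total potential energy, U = Σ kqᵢqⱼ/rᵢⱼ over all pairs.
Pair separations: r₁₂ = 1.34 m, r₁₃ = 0.948 m, r₂₃ = 0.956 m.
U = (-8.68×10⁻⁸) + (1.34×10⁻⁷) + (-1.65×10⁻⁷) = -1.18×10⁻⁷ J.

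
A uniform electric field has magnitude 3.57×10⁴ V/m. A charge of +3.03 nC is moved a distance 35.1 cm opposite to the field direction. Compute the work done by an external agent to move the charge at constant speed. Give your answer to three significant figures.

The potential change for a displacement 35.1 cm opposite to the field direction is ΔV = +Ed = 1.25×10⁴ V.
W_ext = qΔV = 3.80×10⁻⁵ J.

3.80×10⁻⁵ J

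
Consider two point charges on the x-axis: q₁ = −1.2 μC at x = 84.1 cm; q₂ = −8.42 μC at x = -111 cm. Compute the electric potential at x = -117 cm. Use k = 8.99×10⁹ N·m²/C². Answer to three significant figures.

The total potential is the scalar sum of each charge's contribution, V = Σ kqᵢ/rᵢ.
Distances from the field point to each charge: r₁ = 2.01 m, r₂ = 0.0600 m.
V = k[(-1.20×10⁻⁶)/(2.01) + (-8.42×10⁻⁶)/(0.0600)] = -1.27×10⁶ V.

-1.27×10⁶ V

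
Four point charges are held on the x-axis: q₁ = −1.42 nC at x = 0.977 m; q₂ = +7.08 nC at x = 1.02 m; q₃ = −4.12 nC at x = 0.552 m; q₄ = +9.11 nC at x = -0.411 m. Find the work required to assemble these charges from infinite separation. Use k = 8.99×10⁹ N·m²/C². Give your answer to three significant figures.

-2.57×10⁻⁶ J

The work to assemble the configuration equals its total potential energy, U = Σ kqᵢqⱼ/rᵢⱼ over all pairs.
Pair separations: r₁₂ = 0.0430 m, r₁₃ = 0.425 m, r₁₄ = 1.39 m, r₂₃ = 0.468 m, r₂₄ = 1.43 m, r₃₄ = 0.963 m.
Summing all 6 pair terms gives U = -2.57×10⁻⁶ J.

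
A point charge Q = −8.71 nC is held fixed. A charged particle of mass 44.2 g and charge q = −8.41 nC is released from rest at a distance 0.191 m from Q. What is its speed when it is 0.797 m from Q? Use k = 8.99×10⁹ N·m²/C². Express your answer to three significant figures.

Only the electrostatic force acts, so mechanical energy is conserved: ½mv² = U₁ − U₂ = kQq(1/r₁ − 1/r₂).
U₁ − U₂ = (8.99×10⁹ N·m²/C²)(-8.71×10⁻⁹ C)(-8.41×10⁻⁹ C)(1/0.191 − 1/0.797) = 2.62×10⁻⁶ J.
v = √(2·2.62×10⁻⁶/0.0442) = 0.0109 m/s.

0.0109 m/s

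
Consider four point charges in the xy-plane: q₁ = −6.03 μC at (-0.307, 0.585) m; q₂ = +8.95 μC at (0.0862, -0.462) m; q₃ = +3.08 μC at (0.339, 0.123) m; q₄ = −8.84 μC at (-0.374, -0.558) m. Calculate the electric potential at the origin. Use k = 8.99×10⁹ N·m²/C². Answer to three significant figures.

4.76×10⁴ V

Electric potential is a scalar, so the contributions from each charge add algebraically: V = Σ kqᵢ/rᵢ.
Distances from the field point to each charge: r₁ = 0.661 m, r₂ = 0.470 m, r₃ = 0.361 m, r₄ = 0.672 m.
V = k[(-6.03×10⁻⁶)/(0.661) + (8.95×10⁻⁶)/(0.470) + (3.08×10⁻⁶)/(0.361) + (-8.84×10⁻⁶)/(0.672)] = 4.76×10⁴ V.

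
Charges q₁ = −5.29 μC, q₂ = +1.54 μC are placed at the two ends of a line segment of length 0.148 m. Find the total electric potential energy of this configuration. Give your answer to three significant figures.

The assembly work is the sum of pairwise potential energies, U = Σ_{i<j} kqᵢqⱼ/rᵢⱼ.
The separation is r = 0.148 m.
U = (-0.495) = -0.495 J.

-0.495 J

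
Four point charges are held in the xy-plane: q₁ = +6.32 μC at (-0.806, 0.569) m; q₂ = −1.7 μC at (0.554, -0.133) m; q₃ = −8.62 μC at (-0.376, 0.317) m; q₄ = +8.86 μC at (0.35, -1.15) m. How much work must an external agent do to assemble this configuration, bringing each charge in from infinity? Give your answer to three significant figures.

The work to assemble the configuration equals its total potential energy, U = Σ kqᵢqⱼ/rᵢⱼ over all pairs.
Pair separations: r₁₂ = 1.53 m, r₁₃ = 0.498 m, r₁₄ = 2.07 m, r₂₃ = 1.03 m, r₂₄ = 1.04 m, r₃₄ = 1.64 m.
Summing all 6 pair terms gives U = -1.23 J.

-1.23 J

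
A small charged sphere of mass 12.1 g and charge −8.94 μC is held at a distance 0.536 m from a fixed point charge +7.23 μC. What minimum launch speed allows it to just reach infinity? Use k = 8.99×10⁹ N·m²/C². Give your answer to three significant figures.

13.4 m/s

To just escape, total mechanical energy must reach zero at infinity: ½mv²_min + U = 0, so ½mv²_min = −U = |kQq|/r.
|U| = |kQq|/r = (8.99×10⁹ N·m²/C²)(7.23×10⁻⁶)(8.94×10⁻⁶)/(0.536) = 1.08 J.
v_min = √(2|U|/m) = √(2·1.08/0.0121) = 13.4 m/s.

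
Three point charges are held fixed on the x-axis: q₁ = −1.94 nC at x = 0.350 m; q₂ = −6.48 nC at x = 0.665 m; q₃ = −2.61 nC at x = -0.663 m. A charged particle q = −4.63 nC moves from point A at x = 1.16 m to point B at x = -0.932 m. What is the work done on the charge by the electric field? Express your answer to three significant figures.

6.84×10⁻⁸ J

The work done by the electric force is W_field = −ΔU = −q(V_B − V_A) = q(V_A − V_B).
At A: distances to the source charges are 0.810 m, 0.495 m, 1.82 m; V_A = Σ kqᵢ/rᵢ = -152 V.
At B: distances to the source charges are 1.28 m, 1.60 m, 0.269 m; V_B = Σ kqᵢ/rᵢ = -137 V.
ΔV = V_B − V_A = 14.8 V.
W_field = −qΔV = −(-4.63×10⁻⁹ C)(14.8 V) = 6.84×10⁻⁸ J.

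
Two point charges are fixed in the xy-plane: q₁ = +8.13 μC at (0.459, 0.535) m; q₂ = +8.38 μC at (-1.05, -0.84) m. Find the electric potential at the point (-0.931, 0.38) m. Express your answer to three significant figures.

1.14×10⁵ V

The total potential is the scalar sum of each charge's contribution, V = Σ kqᵢ/rᵢ.
Distances from the field point to each charge: r₁ = 1.40 m, r₂ = 1.23 m.
V = k[(8.13×10⁻⁶)/(1.40) + (8.38×10⁻⁶)/(1.23)] = 1.14×10⁵ V.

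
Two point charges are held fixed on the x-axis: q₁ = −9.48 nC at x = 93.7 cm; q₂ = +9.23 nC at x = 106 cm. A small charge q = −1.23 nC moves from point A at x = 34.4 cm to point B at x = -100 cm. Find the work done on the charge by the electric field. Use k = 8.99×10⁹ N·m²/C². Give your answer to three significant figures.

2.97×10⁻⁸ J

The work done by the electric force is W_field = −ΔU = −q(V_B − V_A) = q(V_A − V_B).
At A: distances to the source charges are 0.593 m, 0.716 m; V_A = Σ kqᵢ/rᵢ = -27.8 V.
At B: distances to the source charges are 1.94 m, 2.06 m; V_B = Σ kqᵢ/rᵢ = -3.72 V.
ΔV = V_B − V_A = 24.1 V.
W_field = −qΔV = −(-1.23×10⁻⁹ C)(24.1 V) = 2.97×10⁻⁸ J.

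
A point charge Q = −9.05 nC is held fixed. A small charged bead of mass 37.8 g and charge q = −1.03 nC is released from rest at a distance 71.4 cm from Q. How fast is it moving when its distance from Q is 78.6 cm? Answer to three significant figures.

Only the electrostatic force acts, so mechanical energy is conserved: ½mv² = U₁ − U₂ = kQq(1/r₁ − 1/r₂).
U₁ − U₂ = (8.99×10⁹ N·m²/C²)(-9.05×10⁻⁹ C)(-1.03×10⁻⁹ C)(1/0.714 − 1/0.786) = 1.08×10⁻⁸ J.
v = √(2·1.08×10⁻⁸/0.0378) = 7.54×10⁻⁴ m/s.

7.54×10⁻⁴ m/s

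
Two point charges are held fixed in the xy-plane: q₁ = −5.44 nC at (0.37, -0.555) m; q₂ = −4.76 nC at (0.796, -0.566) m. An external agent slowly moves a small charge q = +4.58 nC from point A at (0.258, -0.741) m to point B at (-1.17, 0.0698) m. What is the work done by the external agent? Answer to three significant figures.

For quasistatic motion the external work equals the change in potential energy: W_ext = qΔV = q(V_B − V_A).
At A: distances to the source charges are 0.217 m, 0.566 m; V_A = Σ kqᵢ/rᵢ = -301 V.
At B: distances to the source charges are 1.66 m, 2.07 m; V_B = Σ kqᵢ/rᵢ = -50.1 V.
ΔV = V_B − V_A = 251 V.
W_ext = qΔV = (4.58×10⁻⁹ C)(251 V) = 1.15×10⁻⁶ J.

1.15×10⁻⁶ J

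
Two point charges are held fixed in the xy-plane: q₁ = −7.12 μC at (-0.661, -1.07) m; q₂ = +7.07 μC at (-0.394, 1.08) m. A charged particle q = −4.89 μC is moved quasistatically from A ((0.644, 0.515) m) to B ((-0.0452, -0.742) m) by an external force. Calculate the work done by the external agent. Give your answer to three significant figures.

0.392 J

For quasistatic motion the external work equals the change in potential energy: W_ext = qΔV = q(V_B − V_A).
At A: distances to the source charges are 2.05 m, 1.18 m; V_A = Σ kqᵢ/rᵢ = 2.26×10⁴ V.
At B: distances to the source charges are 0.698 m, 1.86 m; V_B = Σ kqᵢ/rᵢ = -5.75×10⁴ V.
ΔV = V_B − V_A = -8.01×10⁴ V.
W_ext = qΔV = (-4.89×10⁻⁶ C)(-8.01×10⁴ V) = 0.392 J.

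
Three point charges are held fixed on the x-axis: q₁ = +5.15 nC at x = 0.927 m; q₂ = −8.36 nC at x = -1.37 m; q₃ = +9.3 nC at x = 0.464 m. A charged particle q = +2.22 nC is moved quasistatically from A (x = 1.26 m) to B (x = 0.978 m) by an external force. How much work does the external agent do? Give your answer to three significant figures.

For quasistatic motion the external work equals the change in potential energy: W_ext = qΔV = q(V_B − V_A).
At A: distances to the source charges are 0.333 m, 2.63 m, 0.796 m; V_A = Σ kqᵢ/rᵢ = 215 V.
At B: distances to the source charges are 0.0510 m, 2.35 m, 0.514 m; V_B = Σ kqᵢ/rᵢ = 1040 V.
ΔV = V_B − V_A = 823 V.
W_ext = qΔV = (2.22×10⁻⁹ C)(823 V) = 1.83×10⁻⁶ J.

1.83×10⁻⁶ J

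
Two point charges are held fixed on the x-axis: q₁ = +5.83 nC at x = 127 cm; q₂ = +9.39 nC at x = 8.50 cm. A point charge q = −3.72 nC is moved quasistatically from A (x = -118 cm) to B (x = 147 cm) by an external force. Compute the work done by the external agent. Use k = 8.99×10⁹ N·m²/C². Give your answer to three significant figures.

For quasistatic motion the external work equals the change in potential energy: W_ext = qΔV = q(V_B − V_A).
At A: distances to the source charges are 2.45 m, 1.26 m; V_A = Σ kqᵢ/rᵢ = 88.1 V.
At B: distances to the source charges are 0.200 m, 1.39 m; V_B = Σ kqᵢ/rᵢ = 323 V.
ΔV = V_B − V_A = 235 V.
W_ext = qΔV = (-3.72×10⁻⁹ C)(235 V) = -8.74×10⁻⁷ J.

-8.74×10⁻⁷ J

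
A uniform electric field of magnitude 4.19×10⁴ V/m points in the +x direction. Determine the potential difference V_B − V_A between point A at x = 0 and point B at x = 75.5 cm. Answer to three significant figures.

In a uniform field, potential decreases in the direction of E: V_B − V_A = −E·Δx.
V_B − V_A = −(4.19×10⁴ V/m)(0.755 m) = -3.16×10⁴ V.

-3.16×10⁴ V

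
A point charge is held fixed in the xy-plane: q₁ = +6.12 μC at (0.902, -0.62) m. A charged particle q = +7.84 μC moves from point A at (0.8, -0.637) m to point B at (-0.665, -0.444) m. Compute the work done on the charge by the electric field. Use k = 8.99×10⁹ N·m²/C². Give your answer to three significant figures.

The work done by the electric force is W_field = −ΔU = −q(V_B − V_A) = q(V_A − V_B).
At A: distance to the source charge is 0.103 m; V_A = kq₁/r = 5.32×10⁵ V.
At B: distance to the source charge is 1.58 m; V_B = kq₁/r = 3.49×10⁴ V.
ΔV = V_B − V_A = -4.97×10⁵ V.
W_field = −qΔV = −(7.84×10⁻⁶ C)(-4.97×10⁵ V) = 3.90 J.

3.90 J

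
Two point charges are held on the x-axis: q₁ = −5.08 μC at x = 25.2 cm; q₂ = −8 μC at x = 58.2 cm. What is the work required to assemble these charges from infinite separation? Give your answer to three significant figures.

1.11 J

The work to assemble the configuration equals its total potential energy, U = Σ kqᵢqⱼ/rᵢⱼ over all pairs.
Pair separations: r₁₂ = 0.330 m.
U = (1.11) = 1.11 J.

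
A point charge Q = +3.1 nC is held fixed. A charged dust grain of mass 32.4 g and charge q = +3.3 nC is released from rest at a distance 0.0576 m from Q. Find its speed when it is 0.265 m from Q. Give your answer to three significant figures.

8.78×10⁻³ m/s

Only the electrostatic force acts, so mechanical energy is conserved: ½mv² = U₁ − U₂ = kQq(1/r₁ − 1/r₂).
U₁ − U₂ = (8.99×10⁹ N·m²/C²)(3.10×10⁻⁹ C)(3.30×10⁻⁹ C)(1/0.0576 − 1/0.265) = 1.25×10⁻⁶ J.
v = √(2·1.25×10⁻⁶/0.0324) = 8.78×10⁻³ m/s.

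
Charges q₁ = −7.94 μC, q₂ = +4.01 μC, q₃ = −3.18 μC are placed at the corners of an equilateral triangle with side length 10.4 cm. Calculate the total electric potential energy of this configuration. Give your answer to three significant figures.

The work to assemble the configuration equals its total potential energy, U = Σ kqᵢqⱼ/rᵢⱼ over all pairs.
All three pair separations equal the side length, 0.104 m.
U = (-2.75) + (2.18) + (-1.10) = -1.67 J.

-1.67 J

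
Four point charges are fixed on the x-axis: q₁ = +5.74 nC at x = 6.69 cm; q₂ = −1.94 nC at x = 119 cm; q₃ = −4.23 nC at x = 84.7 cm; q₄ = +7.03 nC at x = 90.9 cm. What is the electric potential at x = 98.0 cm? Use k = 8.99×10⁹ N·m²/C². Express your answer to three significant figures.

The total potential is the scalar sum of each charge's contribution, V = Σ kqᵢ/rᵢ.
Distances from the field point to each charge: r₁ = 0.913 m, r₂ = 0.210 m, r₃ = 0.133 m, r₄ = 0.0710 m.
V = k[(5.74×10⁻⁹)/(0.913) + (-1.94×10⁻⁹)/(0.210) + (-4.23×10⁻⁹)/(0.133) + (7.03×10⁻⁹)/(0.0710)] = 578 V.

578 V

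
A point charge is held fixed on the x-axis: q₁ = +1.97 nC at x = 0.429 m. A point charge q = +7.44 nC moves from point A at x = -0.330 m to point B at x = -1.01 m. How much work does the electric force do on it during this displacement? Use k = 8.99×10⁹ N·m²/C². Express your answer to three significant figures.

8.20×10⁻⁸ J

The work done by the electric force is W_field = −ΔU = −q(V_B − V_A) = q(V_A − V_B).
At A: distance to the source charge is 0.759 m; V_A = kq₁/r = 23.3 V.
At B: distance to the source charge is 1.44 m; V_B = kq₁/r = 12.3 V.
ΔV = V_B − V_A = -11.0 V.
W_field = −qΔV = −(7.44×10⁻⁹ C)(-11.0 V) = 8.20×10⁻⁸ J.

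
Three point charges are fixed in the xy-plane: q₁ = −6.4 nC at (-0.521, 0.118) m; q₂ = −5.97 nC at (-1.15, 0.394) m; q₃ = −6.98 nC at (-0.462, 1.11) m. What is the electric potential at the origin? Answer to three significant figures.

The total potential is the scalar sum of each charge's contribution, V = Σ kqᵢ/rᵢ.
Distances from the field point to each charge: r₁ = 0.534 m, r₂ = 1.22 m, r₃ = 1.20 m.
V = k[(-6.40×10⁻⁹)/(0.534) + (-5.97×10⁻⁹)/(1.22) + (-6.98×10⁻⁹)/(1.20)] = -204 V.

-204 V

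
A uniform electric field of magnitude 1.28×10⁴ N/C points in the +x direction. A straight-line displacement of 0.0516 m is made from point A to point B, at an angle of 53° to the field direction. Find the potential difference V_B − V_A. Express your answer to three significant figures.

Only the component of displacement along E changes the potential: ΔV = −E·d·cosθ.
ΔV = −(1.28×10⁴ V/m)(0.0516 m)cos53° = -397 V.

-397 V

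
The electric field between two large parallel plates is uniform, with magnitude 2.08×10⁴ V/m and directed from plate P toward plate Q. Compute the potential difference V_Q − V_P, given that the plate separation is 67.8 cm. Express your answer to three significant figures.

-1.41×10⁴ V

In a uniform field, potential decreases in the direction of E: ΔV = −E·d for a displacement d parallel to E.
Going from P to Q is a displacement of 67.8 cm along the field, so V_Q − V_P = −Ed = -1.41×10⁴ V.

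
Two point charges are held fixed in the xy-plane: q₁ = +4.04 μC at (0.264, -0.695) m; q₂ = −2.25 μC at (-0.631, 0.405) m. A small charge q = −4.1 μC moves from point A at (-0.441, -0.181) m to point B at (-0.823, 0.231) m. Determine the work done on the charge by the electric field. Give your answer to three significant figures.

The work done by the electric force is W_field = −ΔU = −q(V_B − V_A) = q(V_A − V_B).
At A: distances to the source charges are 0.872 m, 0.616 m; V_A = Σ kqᵢ/rᵢ = 8790 V.
At B: distances to the source charges are 1.43 m, 0.259 m; V_B = Σ kqᵢ/rᵢ = -5.26×10⁴ V.
ΔV = V_B − V_A = -6.14×10⁴ V.
W_field = −qΔV = −(-4.10×10⁻⁶ C)(-6.14×10⁴ V) = -0.252 J.

-0.252 J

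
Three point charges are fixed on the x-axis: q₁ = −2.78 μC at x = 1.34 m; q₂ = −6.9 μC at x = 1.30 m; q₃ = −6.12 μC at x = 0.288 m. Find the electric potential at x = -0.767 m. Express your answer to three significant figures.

-9.40×10⁴ V

Electric potential is a scalar, so the contributions from each charge add algebraically: V = Σ kqᵢ/rᵢ.
Distances from the field point to each charge: r₁ = 2.11 m, r₂ = 2.07 m, r₃ = 1.05 m.
V = k[(-2.78×10⁻⁶)/(2.11) + (-6.90×10⁻⁶)/(2.07) + (-6.12×10⁻⁶)/(1.05)] = -9.40×10⁴ V.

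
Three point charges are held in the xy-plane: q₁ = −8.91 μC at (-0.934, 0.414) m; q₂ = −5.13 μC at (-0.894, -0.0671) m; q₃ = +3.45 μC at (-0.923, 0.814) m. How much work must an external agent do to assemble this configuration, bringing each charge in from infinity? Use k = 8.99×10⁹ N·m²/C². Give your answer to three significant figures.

The assembly work is the sum of pairwise potential energies, U = Σ_{i<j} kqᵢqⱼ/rᵢⱼ.
Pair separations: r₁₂ = 0.483 m, r₁₃ = 0.400 m, r₂₃ = 0.882 m.
U = (0.851) + (-0.691) + (-0.180) = -0.0199 J.

-0.0199 J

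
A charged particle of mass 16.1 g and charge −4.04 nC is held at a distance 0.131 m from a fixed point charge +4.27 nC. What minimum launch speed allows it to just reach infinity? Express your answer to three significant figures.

To just escape, total mechanical energy must reach zero at infinity: ½mv²_min + U = 0, so ½mv²_min = −U = |kQq|/r.
|U| = |kQq|/r = (8.99×10⁹ N·m²/C²)(4.27×10⁻⁹)(4.04×10⁻⁹)/(0.131) = 1.18×10⁻⁶ J.
v_min = √(2|U|/m) = √(2·1.18×10⁻⁶/0.0161) = 0.0121 m/s.

0.0121 m/s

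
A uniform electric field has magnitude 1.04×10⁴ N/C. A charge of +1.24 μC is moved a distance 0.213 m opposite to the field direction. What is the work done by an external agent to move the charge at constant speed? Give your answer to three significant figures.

2.75×10⁻³ J

The potential change for a displacement 0.213 m opposite to the field direction is ΔV = +Ed = 2220 V.
W_ext = qΔV = 2.75×10⁻³ J.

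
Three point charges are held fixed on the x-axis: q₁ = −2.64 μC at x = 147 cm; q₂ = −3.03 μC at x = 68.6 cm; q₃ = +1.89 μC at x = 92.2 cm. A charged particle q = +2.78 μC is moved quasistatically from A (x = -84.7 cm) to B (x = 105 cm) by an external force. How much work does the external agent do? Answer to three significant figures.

0.0551 J

For quasistatic motion the external work equals the change in potential energy: W_ext = qΔV = q(V_B − V_A).
At A: distances to the source charges are 2.32 m, 1.53 m, 1.77 m; V_A = Σ kqᵢ/rᵢ = -1.84×10⁴ V.
At B: distances to the source charges are 0.420 m, 0.364 m, 0.128 m; V_B = Σ kqᵢ/rᵢ = 1400 V.
ΔV = V_B − V_A = 1.98×10⁴ V.
W_ext = qΔV = (2.78×10⁻⁶ C)(1.98×10⁴ V) = 0.0551 J.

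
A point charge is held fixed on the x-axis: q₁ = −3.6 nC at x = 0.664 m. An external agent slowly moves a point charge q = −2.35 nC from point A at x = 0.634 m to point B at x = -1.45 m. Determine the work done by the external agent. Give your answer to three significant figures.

-2.50×10⁻⁶ J

For quasistatic motion the external work equals the change in potential energy: W_ext = qΔV = q(V_B − V_A).
At A: distance to the source charge is 0.0300 m; V_A = kq₁/r = -1080 V.
At B: distance to the source charge is 2.11 m; V_B = kq₁/r = -15.3 V.
ΔV = V_B − V_A = 1060 V.
W_ext = qΔV = (-2.35×10⁻⁹ C)(1060 V) = -2.50×10⁻⁶ J.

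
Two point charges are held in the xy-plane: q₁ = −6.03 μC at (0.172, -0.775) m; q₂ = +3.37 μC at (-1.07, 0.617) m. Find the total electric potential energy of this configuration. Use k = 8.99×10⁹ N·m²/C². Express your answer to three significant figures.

The work to assemble the configuration equals its total potential energy, U = Σ kqᵢqⱼ/rᵢⱼ over all pairs.
Pair separations: r₁₂ = 1.87 m.
U = (-0.0979) = -0.0979 J.

-0.0979 J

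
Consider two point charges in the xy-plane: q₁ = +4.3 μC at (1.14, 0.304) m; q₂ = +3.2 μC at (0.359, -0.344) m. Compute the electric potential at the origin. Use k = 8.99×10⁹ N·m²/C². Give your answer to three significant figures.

9.06×10⁴ V

Electric potential is a scalar, so the contributions from each charge add algebraically: V = Σ kqᵢ/rᵢ.
Distances from the field point to each charge: r₁ = 1.18 m, r₂ = 0.497 m.
V = k[(4.30×10⁻⁶)/(1.18) + (3.20×10⁻⁶)/(0.497)] = 9.06×10⁴ V.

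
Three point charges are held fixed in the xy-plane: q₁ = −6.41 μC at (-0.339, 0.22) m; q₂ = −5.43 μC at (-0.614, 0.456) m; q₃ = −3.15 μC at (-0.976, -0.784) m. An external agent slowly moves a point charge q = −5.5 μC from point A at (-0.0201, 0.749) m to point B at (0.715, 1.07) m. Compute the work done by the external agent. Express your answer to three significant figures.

For quasistatic motion the external work equals the change in potential energy: W_ext = qΔV = q(V_B − V_A).
At A: distances to the source charges are 0.618 m, 0.662 m, 1.81 m; V_A = Σ kqᵢ/rᵢ = -1.83×10⁵ V.
At B: distances to the source charges are 1.35 m, 1.46 m, 2.51 m; V_B = Σ kqᵢ/rᵢ = -8.72×10⁴ V.
ΔV = V_B − V_A = 9.55×10⁴ V.
W_ext = qΔV = (-5.50×10⁻⁶ C)(9.55×10⁴ V) = -0.525 J.

-0.525 J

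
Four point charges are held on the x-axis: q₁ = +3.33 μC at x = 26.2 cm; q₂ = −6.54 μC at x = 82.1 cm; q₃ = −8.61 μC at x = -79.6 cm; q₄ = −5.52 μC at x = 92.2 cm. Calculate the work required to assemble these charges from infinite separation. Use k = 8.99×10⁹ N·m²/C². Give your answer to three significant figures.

2.93 J

The work to assemble the configuration equals its total potential energy, U = Σ kqᵢqⱼ/rᵢⱼ over all pairs.
Pair separations: r₁₂ = 0.559 m, r₁₃ = 1.06 m, r₁₄ = 0.660 m, r₂₃ = 1.62 m, r₂₄ = 0.101 m, r₃₄ = 1.72 m.
Summing all 6 pair terms gives U = 2.93 J.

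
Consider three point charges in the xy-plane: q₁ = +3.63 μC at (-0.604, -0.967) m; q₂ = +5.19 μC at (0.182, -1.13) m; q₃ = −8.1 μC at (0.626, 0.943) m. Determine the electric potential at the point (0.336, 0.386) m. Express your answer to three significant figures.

The total potential is the scalar sum of each charge's contribution, V = Σ kqᵢ/rᵢ.
Distances from the field point to each charge: r₁ = 1.65 m, r₂ = 1.52 m, r₃ = 0.628 m.
V = k[(3.63×10⁻⁶)/(1.65) + (5.19×10⁻⁶)/(1.52) + (-8.10×10⁻⁶)/(0.628)] = -6.55×10⁴ V.

-6.55×10⁴ V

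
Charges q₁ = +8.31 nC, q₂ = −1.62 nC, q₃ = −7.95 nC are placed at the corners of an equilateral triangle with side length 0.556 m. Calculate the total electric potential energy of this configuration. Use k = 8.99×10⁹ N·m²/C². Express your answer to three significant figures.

The work to assemble the configuration equals its total potential energy, U = Σ kqᵢqⱼ/rᵢⱼ over all pairs.
All three pair separations equal the side length, 0.556 m.
U = (-2.18×10⁻⁷) + (-1.07×10⁻⁶) + (2.08×10⁻⁷) = -1.08×10⁻⁶ J.

-1.08×10⁻⁶ J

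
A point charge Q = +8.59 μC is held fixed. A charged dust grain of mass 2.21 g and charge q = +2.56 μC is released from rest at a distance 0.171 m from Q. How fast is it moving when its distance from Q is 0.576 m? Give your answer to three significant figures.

Only the electrostatic force acts, so mechanical energy is conserved: ½mv² = U₁ − U₂ = kQq(1/r₁ − 1/r₂).
U₁ − U₂ = (8.99×10⁹ N·m²/C²)(8.59×10⁻⁶ C)(2.56×10⁻⁶ C)(1/0.171 − 1/0.576) = 0.813 J.
v = √(2·0.813/2.21×10⁻³) = 27.1 m/s.

27.1 m/s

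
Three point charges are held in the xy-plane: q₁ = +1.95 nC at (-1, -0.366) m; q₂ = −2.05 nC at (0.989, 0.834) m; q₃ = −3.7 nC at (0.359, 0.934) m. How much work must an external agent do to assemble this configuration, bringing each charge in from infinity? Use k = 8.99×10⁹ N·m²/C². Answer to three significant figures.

The work to assemble the configuration equals its total potential energy, U = Σ kqᵢqⱼ/rᵢⱼ over all pairs.
Pair separations: r₁₂ = 2.32 m, r₁₃ = 1.88 m, r₂₃ = 0.638 m.
U = (-1.55×10⁻⁸) + (-3.45×10⁻⁸) + (1.07×10⁻⁷) = 5.69×10⁻⁸ J.

5.69×10⁻⁸ J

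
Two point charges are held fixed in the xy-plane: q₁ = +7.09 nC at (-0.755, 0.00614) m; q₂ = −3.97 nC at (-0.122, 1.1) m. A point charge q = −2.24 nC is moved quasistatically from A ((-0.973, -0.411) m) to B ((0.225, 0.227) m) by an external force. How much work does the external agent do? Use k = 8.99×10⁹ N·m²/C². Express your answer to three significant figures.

For quasistatic motion the external work equals the change in potential energy: W_ext = qΔV = q(V_B − V_A).
At A: distances to the source charges are 0.471 m, 1.73 m; V_A = Σ kqᵢ/rᵢ = 115 V.
At B: distances to the source charges are 1.00 m, 0.939 m; V_B = Σ kqᵢ/rᵢ = 25.5 V.
ΔV = V_B − V_A = -89.4 V.
W_ext = qΔV = (-2.24×10⁻⁹ C)(-89.4 V) = 2.00×10⁻⁷ J.

2.00×10⁻⁷ J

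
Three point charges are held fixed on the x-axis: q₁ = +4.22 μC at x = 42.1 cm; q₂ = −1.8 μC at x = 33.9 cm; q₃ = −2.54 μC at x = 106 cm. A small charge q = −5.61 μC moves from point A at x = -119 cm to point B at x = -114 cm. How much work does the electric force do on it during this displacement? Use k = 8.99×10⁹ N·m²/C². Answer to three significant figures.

9.30×10⁻⁴ J

The work done by the electric force is W_field = −ΔU = −q(V_B − V_A) = q(V_A − V_B).
At A: distances to the source charges are 1.61 m, 1.53 m, 2.25 m; V_A = Σ kqᵢ/rᵢ = 2820 V.
At B: distances to the source charges are 1.56 m, 1.48 m, 2.20 m; V_B = Σ kqᵢ/rᵢ = 2980 V.
ΔV = V_B − V_A = 166 V.
W_field = −qΔV = −(-5.61×10⁻⁶ C)(166 V) = 9.30×10⁻⁴ J.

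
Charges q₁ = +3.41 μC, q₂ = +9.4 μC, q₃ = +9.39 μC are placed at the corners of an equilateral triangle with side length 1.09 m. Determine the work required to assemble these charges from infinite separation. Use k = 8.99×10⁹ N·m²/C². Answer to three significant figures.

1.26 J

The work to assemble the configuration equals its total potential energy, U = Σ kqᵢqⱼ/rᵢⱼ over all pairs.
All three pair separations equal the side length, 1.09 m.
U = (0.264) + (0.264) + (0.728) = 1.26 J.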